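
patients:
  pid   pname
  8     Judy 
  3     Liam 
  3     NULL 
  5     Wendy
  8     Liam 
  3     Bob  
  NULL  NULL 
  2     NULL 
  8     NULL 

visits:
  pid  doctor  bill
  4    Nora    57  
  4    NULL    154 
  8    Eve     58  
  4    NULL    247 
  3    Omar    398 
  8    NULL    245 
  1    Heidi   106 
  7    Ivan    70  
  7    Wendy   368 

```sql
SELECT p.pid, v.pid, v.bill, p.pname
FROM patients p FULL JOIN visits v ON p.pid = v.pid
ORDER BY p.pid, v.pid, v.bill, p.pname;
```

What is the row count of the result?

FULL OUTER JOIN keeps every row from both sides; unmatched rows get NULL for the other side's columns.
Matching on p.pid = v.pid. A NULL in a compared column never satisfies the condition.
- p row (pid=8): matches 2 v row(s) → 2 output row(s).
- p row (pid=3): matches 1 v row(s) → 1 output row(s).
- p row (pid=3): matches 1 v row(s) → 1 output row(s).
- p row (pid=5): no match → kept, v columns NULL.
- p row (pid=8): matches 2 v row(s) → 2 output row(s).
- p row (pid=3): matches 1 v row(s) → 1 output row(s).
- p row (pid=NULL): no match → kept, v columns NULL.
- p row (pid=2): no match → kept, v columns NULL.
- p row (pid=8): matches 2 v row(s) → 2 output row(s).
- plus 6 unmatched v row(s), each kept with NULL p columns.
Total: 9 matched + 9 padded = 18 rows.

18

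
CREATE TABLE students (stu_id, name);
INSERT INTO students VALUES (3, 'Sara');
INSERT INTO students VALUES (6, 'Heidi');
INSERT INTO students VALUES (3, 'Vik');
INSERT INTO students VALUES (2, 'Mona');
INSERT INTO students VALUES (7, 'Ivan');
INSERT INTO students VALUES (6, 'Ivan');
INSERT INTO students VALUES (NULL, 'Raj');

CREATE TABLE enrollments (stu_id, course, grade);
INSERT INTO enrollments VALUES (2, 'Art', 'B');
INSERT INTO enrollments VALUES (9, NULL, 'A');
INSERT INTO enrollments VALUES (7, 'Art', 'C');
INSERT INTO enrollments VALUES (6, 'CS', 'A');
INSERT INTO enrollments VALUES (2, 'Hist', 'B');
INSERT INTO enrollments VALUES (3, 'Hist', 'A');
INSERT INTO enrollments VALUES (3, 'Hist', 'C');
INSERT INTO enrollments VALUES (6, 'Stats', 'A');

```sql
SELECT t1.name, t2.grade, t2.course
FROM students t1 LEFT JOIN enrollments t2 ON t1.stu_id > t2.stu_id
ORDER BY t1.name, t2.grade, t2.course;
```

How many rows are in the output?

20

LEFT JOIN keeps every row from `students`; unmatched rows get NULL for `enrollments`'s columns.
Matching on t1.stu_id > t2.stu_id. A NULL in a compared column never satisfies the condition.
- stu_id=3: 2 matching t2 row(s), so 2 row(s) emitted.
- stu_id=6: 4 matching t2 row(s), so 4 row(s) emitted.
- stu_id=3: 2 matching t2 row(s), so 2 row(s) emitted.
- stu_id=2: no t2 row matches, row kept with t2 columns NULL.
- stu_id=7: 6 matching t2 row(s), so 6 row(s) emitted.
- stu_id=6: 4 matching t2 row(s), so 4 row(s) emitted.
- stu_id=NULL: no t2 row matches, row kept with t2 columns NULL.
Total: 18 matched + 2 padded = 20 rows.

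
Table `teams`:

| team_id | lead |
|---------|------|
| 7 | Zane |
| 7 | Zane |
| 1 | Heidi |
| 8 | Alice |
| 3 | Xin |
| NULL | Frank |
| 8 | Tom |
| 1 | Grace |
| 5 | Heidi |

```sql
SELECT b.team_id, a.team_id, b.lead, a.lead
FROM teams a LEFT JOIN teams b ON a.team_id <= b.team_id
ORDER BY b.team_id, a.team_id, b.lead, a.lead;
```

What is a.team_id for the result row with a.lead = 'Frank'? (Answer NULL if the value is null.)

NULL

LEFT JOIN keeps every row from `teams a`; unmatched rows get NULL for `teams b`'s columns.
Matching on a.team_id <= b.team_id. A NULL in a compared column never satisfies the condition.
- a[0] team_id=7 → 4 match(es) in b → 4 row(s).
- a[1] team_id=7 → 4 match(es) in b → 4 row(s).
- a[2] team_id=1 → 8 match(es) in b → 8 row(s).
- a[3] team_id=8 → 2 match(es) in b → 2 row(s).
- a[4] team_id=3 → 6 match(es) in b → 6 row(s).
- a[5] team_id=NULL → no match; kept with NULLs on the b side.
- a[6] team_id=8 → 2 match(es) in b → 2 row(s).
- a[7] team_id=1 → 8 match(es) in b → 8 row(s).
- a[8] team_id=5 → 5 match(es) in b → 5 row(s).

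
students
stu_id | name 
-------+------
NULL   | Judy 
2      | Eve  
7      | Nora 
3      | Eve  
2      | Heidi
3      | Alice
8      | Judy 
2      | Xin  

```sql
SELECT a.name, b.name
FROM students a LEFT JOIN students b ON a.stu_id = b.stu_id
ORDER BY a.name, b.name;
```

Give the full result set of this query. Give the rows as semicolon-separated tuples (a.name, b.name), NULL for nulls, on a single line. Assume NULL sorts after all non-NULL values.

(Alice, Alice); (Alice, Eve); (Eve, Alice); (Eve, Eve); (Eve, Eve); (Eve, Heidi); (Eve, Xin); (Heidi, Eve); (Heidi, Heidi); (Heidi, Xin); (Judy, Judy); (Judy, NULL); (Nora, Nora); (Xin, Eve); (Xin, Heidi); (Xin, Xin)

LEFT JOIN keeps every row from `students a`; unmatched rows get NULL for `students b`'s columns.
Matching on a.stu_id = b.stu_id. A NULL in a compared column never satisfies the condition.
- stu_id=NULL: no b row matches, row kept with b columns NULL.
- stu_id=2: 3 matching b row(s), so 3 row(s) emitted.
- stu_id=7: 1 matching b row(s), so 1 row(s) emitted.
- stu_id=3: 2 matching b row(s), so 2 row(s) emitted.
- stu_id=2: 3 matching b row(s), so 3 row(s) emitted.
- stu_id=3: 2 matching b row(s), so 2 row(s) emitted.
- stu_id=8: 1 matching b row(s), so 1 row(s) emitted.
- stu_id=2: 3 matching b row(s), so 3 row(s) emitted.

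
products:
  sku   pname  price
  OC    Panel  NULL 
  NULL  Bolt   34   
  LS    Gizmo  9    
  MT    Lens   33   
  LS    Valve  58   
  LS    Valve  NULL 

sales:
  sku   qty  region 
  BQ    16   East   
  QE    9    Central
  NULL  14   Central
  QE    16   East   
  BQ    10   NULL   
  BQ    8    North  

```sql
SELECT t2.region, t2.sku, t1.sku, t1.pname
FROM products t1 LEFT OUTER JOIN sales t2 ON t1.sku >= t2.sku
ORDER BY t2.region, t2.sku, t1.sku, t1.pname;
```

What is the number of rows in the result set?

LEFT JOIN keeps every row from `products`; unmatched rows get NULL for `sales`'s columns.
Matching on t1.sku >= t2.sku. A NULL in a compared column never satisfies the condition.
- t1 (sku=OC) pairs with 3 row(s) of t2.
- t1 (sku=NULL) has no partner → padded with NULL.
- t1 (sku=LS) pairs with 3 row(s) of t2.
- t1 (sku=MT) pairs with 3 row(s) of t2.
- t1 (sku=LS) pairs with 3 row(s) of t2.
- t1 (sku=LS) pairs with 3 row(s) of t2.
Total: 15 matched + 1 padded = 16 rows.

16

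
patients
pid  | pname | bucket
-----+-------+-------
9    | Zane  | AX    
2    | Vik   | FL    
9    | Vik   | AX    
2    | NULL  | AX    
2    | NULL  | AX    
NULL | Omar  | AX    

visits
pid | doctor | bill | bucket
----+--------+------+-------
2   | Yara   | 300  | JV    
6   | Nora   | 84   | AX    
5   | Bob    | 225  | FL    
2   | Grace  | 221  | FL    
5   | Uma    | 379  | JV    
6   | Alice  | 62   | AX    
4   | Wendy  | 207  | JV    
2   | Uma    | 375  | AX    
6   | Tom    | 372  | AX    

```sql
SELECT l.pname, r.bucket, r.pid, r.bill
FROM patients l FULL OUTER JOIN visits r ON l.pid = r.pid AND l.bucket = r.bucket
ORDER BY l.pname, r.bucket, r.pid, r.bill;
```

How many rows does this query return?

13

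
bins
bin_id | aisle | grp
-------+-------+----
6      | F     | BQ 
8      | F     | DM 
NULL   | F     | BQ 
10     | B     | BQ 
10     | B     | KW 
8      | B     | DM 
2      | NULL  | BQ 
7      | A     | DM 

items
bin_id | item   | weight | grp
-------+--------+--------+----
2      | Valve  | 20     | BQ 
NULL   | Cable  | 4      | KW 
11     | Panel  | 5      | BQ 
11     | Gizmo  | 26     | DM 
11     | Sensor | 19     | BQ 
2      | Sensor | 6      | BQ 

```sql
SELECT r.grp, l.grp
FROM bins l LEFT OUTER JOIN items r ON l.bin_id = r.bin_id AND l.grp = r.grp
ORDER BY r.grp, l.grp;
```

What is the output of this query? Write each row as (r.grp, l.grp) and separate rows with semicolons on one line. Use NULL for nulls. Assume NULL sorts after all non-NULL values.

(BQ, BQ); (BQ, BQ); (NULL, BQ); (NULL, BQ); (NULL, BQ); (NULL, DM); (NULL, DM); (NULL, DM); (NULL, KW)

LEFT JOIN keeps every row from `bins`; unmatched rows get NULL for `items`'s columns.
Matching on l.bin_id = r.bin_id AND l.grp = r.grp. A NULL in a compared column never satisfies the condition.
- bin_id=6, grp=BQ: no r row matches, row kept with r columns NULL.
- bin_id=8, grp=DM: no r row matches, row kept with r columns NULL.
- bin_id=NULL, grp=BQ: no r row matches, row kept with r columns NULL.
- bin_id=10, grp=BQ: no r row matches, row kept with r columns NULL.
- bin_id=10, grp=KW: no r row matches, row kept with r columns NULL.
- bin_id=8, grp=DM: no r row matches, row kept with r columns NULL.
- bin_id=2, grp=BQ: 2 matching r row(s), so 2 row(s) emitted.
- bin_id=7, grp=DM: no r row matches, row kept with r columns NULL.
After projecting and ordering:
r.grp | l.grp
BQ | BQ
BQ | BQ
NULL | BQ
NULL | BQ
NULL | BQ
NULL | DM
NULL | DM
NULL | DM
NULL | KW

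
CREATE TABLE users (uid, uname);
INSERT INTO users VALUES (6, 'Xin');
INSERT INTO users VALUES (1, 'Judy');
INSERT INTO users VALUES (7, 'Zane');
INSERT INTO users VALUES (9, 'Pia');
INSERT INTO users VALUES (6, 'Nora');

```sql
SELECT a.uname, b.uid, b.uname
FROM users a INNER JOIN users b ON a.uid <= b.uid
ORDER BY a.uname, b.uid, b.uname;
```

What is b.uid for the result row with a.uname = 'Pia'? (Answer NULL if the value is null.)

INNER JOIN keeps only pairs where the ON condition holds.
Matching on a.uid <= b.uid.
- a (uid=6) pairs with 4 row(s) of b.
- a (uid=1) pairs with 5 row(s) of b.
- a (uid=7) pairs with 2 row(s) of b.
- a (uid=9) pairs with 1 row(s) of b.
- a (uid=6) pairs with 4 row(s) of b.

9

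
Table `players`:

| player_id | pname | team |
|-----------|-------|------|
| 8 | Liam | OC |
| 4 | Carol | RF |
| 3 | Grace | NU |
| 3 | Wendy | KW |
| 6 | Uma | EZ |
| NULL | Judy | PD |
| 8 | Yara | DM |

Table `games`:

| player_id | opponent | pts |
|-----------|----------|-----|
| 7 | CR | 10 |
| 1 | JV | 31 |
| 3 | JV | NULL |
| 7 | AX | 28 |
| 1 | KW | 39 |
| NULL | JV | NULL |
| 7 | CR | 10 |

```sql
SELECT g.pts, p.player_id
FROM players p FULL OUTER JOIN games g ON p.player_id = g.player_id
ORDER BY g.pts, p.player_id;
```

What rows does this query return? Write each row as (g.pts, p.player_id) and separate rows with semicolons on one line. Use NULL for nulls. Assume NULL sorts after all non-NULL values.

(10, NULL); (10, NULL); (28, NULL); (31, NULL); (39, NULL); (NULL, 3); (NULL, 3); (NULL, 4); (NULL, 6); (NULL, 8); (NULL, 8); (NULL, NULL); (NULL, NULL)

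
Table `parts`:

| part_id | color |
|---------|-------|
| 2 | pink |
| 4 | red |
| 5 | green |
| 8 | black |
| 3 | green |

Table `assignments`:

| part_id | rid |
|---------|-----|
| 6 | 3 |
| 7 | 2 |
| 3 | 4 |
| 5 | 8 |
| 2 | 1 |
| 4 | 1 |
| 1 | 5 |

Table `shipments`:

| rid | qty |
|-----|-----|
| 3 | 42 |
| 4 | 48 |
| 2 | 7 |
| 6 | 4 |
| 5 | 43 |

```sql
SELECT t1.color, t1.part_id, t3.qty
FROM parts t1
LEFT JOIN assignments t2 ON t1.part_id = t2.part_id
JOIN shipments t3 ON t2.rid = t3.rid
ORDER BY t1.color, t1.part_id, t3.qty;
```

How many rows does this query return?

1

Step 1 — t1 LEFT JOIN t2 on part_id → 5 row(s).
Then INNER JOIN `shipments t3` on rid: keep only rows whose t2.rid appears in t3.
Result: 1 row(s).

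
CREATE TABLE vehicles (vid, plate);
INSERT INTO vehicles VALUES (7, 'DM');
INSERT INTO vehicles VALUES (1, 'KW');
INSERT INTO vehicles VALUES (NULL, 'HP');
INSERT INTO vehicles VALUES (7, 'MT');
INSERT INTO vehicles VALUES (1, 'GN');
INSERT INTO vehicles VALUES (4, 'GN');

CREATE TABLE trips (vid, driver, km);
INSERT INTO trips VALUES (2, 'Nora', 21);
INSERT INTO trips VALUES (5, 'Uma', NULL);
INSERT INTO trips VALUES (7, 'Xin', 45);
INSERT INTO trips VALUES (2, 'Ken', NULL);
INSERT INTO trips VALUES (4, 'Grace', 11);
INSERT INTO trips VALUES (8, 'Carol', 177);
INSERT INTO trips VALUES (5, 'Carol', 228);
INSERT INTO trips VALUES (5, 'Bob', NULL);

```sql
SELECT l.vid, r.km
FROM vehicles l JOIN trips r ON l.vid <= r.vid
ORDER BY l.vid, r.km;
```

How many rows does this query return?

26

INNER JOIN keeps only pairs where the ON condition holds.
Matching on l.vid <= r.vid. A NULL in a compared column never satisfies the condition.
Matched pairs: 26.
Total: 26 rows.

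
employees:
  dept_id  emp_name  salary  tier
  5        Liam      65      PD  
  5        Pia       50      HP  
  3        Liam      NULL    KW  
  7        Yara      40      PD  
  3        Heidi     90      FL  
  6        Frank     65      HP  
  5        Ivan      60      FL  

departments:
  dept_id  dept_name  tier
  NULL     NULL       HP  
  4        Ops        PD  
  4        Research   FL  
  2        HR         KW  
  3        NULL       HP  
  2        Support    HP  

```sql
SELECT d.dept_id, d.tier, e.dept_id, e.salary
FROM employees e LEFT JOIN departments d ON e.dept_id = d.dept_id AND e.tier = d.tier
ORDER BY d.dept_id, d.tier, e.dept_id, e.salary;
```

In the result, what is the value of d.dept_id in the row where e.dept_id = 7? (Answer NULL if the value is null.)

NULL

LEFT JOIN keeps every row from `employees`; unmatched rows get NULL for `departments`'s columns.
Matching on e.dept_id = d.dept_id AND e.tier = d.tier. A NULL in a compared column never satisfies the condition.
- dept_id=5, tier=PD: no d row matches, row kept with d columns NULL.
- dept_id=5, tier=HP: no d row matches, row kept with d columns NULL.
- dept_id=3, tier=KW: no d row matches, row kept with d columns NULL.
- dept_id=7, tier=PD: no d row matches, row kept with d columns NULL.
- dept_id=3, tier=FL: no d row matches, row kept with d columns NULL.
- dept_id=6, tier=HP: no d row matches, row kept with d columns NULL.
- dept_id=5, tier=FL: no d row matches, row kept with d columns NULL.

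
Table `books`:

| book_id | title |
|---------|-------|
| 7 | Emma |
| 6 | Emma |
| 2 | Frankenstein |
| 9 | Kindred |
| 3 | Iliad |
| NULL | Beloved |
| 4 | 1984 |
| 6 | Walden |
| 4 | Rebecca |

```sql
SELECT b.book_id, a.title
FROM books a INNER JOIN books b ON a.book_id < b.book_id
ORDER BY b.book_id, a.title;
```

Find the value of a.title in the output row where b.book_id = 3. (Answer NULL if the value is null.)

Frankenstein

INNER JOIN keeps only pairs where the ON condition holds.
Matching on a.book_id < b.book_id. A NULL in a compared column never satisfies the condition.
Matched pairs: 26.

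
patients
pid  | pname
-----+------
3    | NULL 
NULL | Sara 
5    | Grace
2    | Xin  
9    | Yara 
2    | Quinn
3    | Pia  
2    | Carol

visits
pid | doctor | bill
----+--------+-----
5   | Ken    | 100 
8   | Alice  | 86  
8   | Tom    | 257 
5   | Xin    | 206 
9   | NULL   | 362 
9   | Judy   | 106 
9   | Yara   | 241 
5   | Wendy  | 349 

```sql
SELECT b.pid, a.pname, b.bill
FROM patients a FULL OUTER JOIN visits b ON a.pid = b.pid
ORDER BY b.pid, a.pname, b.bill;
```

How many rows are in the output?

FULL OUTER JOIN keeps every row from both sides; unmatched rows get NULL for the other side's columns.
Matching on a.pid = b.pid. A NULL in a compared column never satisfies the condition.
Matched pairs: 6; unmatched a rows kept: 6; unmatched b rows kept: 2.
Total: 6 matched + 8 padded = 14 rows.

14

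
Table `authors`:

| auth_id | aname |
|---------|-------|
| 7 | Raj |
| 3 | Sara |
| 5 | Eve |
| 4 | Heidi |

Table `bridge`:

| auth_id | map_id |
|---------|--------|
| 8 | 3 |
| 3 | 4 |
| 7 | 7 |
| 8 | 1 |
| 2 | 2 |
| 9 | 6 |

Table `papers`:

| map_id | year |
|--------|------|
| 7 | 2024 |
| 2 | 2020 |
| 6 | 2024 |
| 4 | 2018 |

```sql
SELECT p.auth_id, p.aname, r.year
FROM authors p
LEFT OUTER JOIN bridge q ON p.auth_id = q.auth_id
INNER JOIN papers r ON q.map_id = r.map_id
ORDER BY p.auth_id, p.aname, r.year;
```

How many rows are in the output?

2

Evaluate left to right. First `authors p LEFT JOIN bridge q` on auth_id: 4 row(s).
Then INNER JOIN `papers r` on map_id: keep only rows whose q.map_id appears in r.
Result: 2 row(s).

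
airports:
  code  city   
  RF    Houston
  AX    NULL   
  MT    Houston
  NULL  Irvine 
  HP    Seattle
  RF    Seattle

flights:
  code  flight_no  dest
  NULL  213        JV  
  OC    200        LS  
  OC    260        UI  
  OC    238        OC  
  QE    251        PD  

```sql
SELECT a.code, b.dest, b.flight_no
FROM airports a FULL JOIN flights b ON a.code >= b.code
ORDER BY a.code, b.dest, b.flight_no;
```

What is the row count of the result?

FULL OUTER JOIN keeps every row from both sides; unmatched rows get NULL for the other side's columns.
Matching on a.code >= b.code. A NULL in a compared column never satisfies the condition.
- a row (code=RF): matches 4 b row(s) → 4 output row(s).
- a row (code=AX): no match → kept, b columns NULL.
- a row (code=MT): no match → kept, b columns NULL.
- a row (code=NULL): no match → kept, b columns NULL.
- a row (code=HP): no match → kept, b columns NULL.
- a row (code=RF): matches 4 b row(s) → 4 output row(s).
- 1 row(s) from b found no a partner → padded with NULL.
Total: 8 matched + 5 padded = 13 rows.

13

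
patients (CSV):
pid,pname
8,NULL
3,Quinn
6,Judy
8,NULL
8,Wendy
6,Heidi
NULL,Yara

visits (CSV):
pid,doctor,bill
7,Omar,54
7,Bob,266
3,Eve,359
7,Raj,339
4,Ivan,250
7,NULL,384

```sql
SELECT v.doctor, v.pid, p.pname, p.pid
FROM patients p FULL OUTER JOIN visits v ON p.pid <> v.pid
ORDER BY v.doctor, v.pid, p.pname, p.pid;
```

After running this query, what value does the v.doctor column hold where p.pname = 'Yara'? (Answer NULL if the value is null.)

NULL

FULL OUTER JOIN keeps every row from both sides; unmatched rows get NULL for the other side's columns.
Matching on p.pid <> v.pid. A NULL in a compared column never satisfies the condition.
Matched pairs: 35; unmatched p rows kept: 1; unmatched v rows kept: 0.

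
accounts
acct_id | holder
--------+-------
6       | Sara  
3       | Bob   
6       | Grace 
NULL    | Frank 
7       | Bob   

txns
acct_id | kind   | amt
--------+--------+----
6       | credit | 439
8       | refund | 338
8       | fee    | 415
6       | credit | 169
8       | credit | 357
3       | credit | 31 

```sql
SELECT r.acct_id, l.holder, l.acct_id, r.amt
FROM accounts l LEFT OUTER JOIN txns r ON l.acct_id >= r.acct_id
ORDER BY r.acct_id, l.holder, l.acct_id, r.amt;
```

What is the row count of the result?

11

LEFT JOIN keeps every row from `accounts`; unmatched rows get NULL for `txns`'s columns.
Matching on l.acct_id >= r.acct_id. A NULL in a compared column never satisfies the condition.
- l row (acct_id=6): matches 3 r row(s) → 3 output row(s).
- l row (acct_id=3): matches 1 r row(s) → 1 output row(s).
- l row (acct_id=6): matches 3 r row(s) → 3 output row(s).
- l row (acct_id=NULL): no match → kept, r columns NULL.
- l row (acct_id=7): matches 3 r row(s) → 3 output row(s).
Total: 10 matched + 1 padded = 11 rows.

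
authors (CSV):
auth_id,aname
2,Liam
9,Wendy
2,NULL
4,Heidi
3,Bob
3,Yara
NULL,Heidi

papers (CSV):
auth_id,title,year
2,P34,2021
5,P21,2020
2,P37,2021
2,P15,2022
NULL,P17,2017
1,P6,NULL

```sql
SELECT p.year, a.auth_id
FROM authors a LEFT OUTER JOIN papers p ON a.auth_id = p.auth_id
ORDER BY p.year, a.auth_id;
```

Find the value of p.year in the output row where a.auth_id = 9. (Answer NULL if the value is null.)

NULL

LEFT JOIN keeps every row from `authors`; unmatched rows get NULL for `papers`'s columns.
Matching on a.auth_id = p.auth_id. A NULL in a compared column never satisfies the condition.
- a (auth_id=2) pairs with 3 row(s) of p.
- a (auth_id=9) has no partner → padded with NULL.
- a (auth_id=2) pairs with 3 row(s) of p.
- a (auth_id=4) has no partner → padded with NULL.
- a (auth_id=3) has no partner → padded with NULL.
- a (auth_id=3) has no partner → padded with NULL.
- a (auth_id=NULL) has no partner → padded with NULL.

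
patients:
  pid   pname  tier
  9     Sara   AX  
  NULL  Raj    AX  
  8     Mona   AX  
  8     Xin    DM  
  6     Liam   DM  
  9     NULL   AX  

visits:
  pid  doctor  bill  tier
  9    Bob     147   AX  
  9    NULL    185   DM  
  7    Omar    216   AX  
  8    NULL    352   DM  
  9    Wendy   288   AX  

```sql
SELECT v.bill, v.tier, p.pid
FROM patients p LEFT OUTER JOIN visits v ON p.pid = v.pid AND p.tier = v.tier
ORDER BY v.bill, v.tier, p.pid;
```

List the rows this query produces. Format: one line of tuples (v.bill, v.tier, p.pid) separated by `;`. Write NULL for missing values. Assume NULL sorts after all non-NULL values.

(147, AX, 9); (147, AX, 9); (288, AX, 9); (288, AX, 9); (352, DM, 8); (NULL, NULL, 6); (NULL, NULL, 8); (NULL, NULL, NULL)

LEFT JOIN keeps every row from `patients`; unmatched rows get NULL for `visits`'s columns.
Matching on p.pid = v.pid AND p.tier = v.tier. A NULL in a compared column never satisfies the condition.
- pid=9, tier=AX: 2 matching v row(s), so 2 row(s) emitted.
- pid=NULL, tier=AX: no v row matches, row kept with v columns NULL.
- pid=8, tier=AX: no v row matches, row kept with v columns NULL.
- pid=8, tier=DM: 1 matching v row(s), so 1 row(s) emitted.
- pid=6, tier=DM: no v row matches, row kept with v columns NULL.
- pid=9, tier=AX: 2 matching v row(s), so 2 row(s) emitted.
After projecting and ordering:
v.bill | v.tier | p.pid
147 | AX | 9
147 | AX | 9
288 | AX | 9
288 | AX | 9
352 | DM | 8
NULL | NULL | 6
NULL | NULL | 8
NULL | NULL | NULL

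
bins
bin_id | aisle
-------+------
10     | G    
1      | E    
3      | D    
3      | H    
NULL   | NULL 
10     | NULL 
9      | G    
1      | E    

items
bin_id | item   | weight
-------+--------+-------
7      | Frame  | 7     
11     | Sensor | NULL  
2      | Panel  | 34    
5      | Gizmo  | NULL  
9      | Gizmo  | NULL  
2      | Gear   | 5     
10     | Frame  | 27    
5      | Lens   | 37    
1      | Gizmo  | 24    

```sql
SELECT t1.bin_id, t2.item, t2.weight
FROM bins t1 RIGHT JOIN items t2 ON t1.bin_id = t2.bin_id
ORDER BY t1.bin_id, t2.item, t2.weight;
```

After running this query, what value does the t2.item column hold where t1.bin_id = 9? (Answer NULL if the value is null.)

RIGHT JOIN keeps every row from `items`; unmatched rows get NULL for `bins`'s columns.
Matching on t1.bin_id = t2.bin_id. A NULL in a compared column never satisfies the condition.
Matched pairs: 5; unmatched t2 rows kept: 6.

Gizmo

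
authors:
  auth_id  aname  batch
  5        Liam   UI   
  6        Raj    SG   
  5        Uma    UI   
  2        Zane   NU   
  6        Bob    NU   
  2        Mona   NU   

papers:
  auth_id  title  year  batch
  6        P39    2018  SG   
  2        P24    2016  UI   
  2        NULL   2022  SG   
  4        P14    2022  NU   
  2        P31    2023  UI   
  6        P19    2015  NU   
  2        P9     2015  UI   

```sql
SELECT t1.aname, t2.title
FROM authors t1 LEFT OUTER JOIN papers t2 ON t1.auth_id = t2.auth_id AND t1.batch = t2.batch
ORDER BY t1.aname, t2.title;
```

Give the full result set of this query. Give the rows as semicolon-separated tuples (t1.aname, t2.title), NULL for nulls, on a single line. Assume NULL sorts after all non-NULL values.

LEFT JOIN keeps every row from `authors`; unmatched rows get NULL for `papers`'s columns.
Matching on t1.auth_id = t2.auth_id AND t1.batch = t2.batch.
Matched pairs: 2; unmatched t1 rows kept: 4.

(Bob, P19); (Liam, NULL); (Mona, NULL); (Raj, P39); (Uma, NULL); (Zane, NULL)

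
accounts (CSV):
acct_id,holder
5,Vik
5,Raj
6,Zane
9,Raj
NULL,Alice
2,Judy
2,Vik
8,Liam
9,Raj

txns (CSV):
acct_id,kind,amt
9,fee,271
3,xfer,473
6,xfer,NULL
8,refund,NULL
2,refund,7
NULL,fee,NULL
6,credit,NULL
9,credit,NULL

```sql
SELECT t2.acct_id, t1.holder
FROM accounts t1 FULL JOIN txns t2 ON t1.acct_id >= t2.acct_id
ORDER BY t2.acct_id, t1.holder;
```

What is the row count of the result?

FULL OUTER JOIN keeps every row from both sides; unmatched rows get NULL for the other side's columns.
Matching on t1.acct_id >= t2.acct_id. A NULL in a compared column never satisfies the condition.
- t1 row (acct_id=5): matches 2 t2 row(s) → 2 output row(s).
- t1 row (acct_id=5): matches 2 t2 row(s) → 2 output row(s).
- t1 row (acct_id=6): matches 4 t2 row(s) → 4 output row(s).
- t1 row (acct_id=9): matches 7 t2 row(s) → 7 output row(s).
- t1 row (acct_id=NULL): no match → kept, t2 columns NULL.
- t1 row (acct_id=2): matches 1 t2 row(s) → 1 output row(s).
- t1 row (acct_id=2): matches 1 t2 row(s) → 1 output row(s).
- t1 row (acct_id=8): matches 5 t2 row(s) → 5 output row(s).
- t1 row (acct_id=9): matches 7 t2 row(s) → 7 output row(s).
- 1 row(s) from t2 found no t1 partner → padded with NULL.
Total: 29 matched + 2 padded = 31 rows.

31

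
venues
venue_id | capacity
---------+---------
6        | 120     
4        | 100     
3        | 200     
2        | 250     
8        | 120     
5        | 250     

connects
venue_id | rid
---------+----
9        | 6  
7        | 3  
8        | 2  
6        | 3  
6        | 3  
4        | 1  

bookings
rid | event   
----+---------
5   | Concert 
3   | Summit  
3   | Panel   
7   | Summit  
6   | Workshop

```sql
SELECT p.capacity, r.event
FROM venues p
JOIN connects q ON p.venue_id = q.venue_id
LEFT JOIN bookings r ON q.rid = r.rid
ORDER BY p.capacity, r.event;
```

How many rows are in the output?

6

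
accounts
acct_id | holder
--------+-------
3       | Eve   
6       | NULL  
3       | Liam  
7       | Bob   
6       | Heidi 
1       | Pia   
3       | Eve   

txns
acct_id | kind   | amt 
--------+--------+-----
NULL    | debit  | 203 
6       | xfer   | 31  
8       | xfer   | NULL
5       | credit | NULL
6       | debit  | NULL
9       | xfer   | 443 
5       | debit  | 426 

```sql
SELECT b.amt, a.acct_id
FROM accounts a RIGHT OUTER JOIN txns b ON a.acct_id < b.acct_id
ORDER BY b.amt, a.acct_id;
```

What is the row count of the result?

31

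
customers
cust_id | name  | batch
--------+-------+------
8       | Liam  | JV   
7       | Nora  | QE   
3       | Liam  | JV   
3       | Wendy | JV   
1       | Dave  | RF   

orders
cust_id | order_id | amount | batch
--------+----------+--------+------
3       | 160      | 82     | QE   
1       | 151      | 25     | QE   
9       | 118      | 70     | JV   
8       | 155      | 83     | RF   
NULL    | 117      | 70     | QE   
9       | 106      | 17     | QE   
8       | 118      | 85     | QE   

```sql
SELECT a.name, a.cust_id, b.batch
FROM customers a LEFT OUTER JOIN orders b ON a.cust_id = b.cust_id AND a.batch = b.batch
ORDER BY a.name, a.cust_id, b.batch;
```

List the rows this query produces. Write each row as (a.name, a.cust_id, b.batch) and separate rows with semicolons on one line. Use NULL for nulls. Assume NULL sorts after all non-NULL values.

(Dave, 1, NULL); (Liam, 3, NULL); (Liam, 8, NULL); (Nora, 7, NULL); (Wendy, 3, NULL)

LEFT JOIN keeps every row from `customers`; unmatched rows get NULL for `orders`'s columns.
Matching on a.cust_id = b.cust_id AND a.batch = b.batch. A NULL in a compared column never satisfies the condition.
- a row (cust_id=8, batch=JV): no match → kept, b columns NULL.
- a row (cust_id=7, batch=QE): no match → kept, b columns NULL.
- a row (cust_id=3, batch=JV): no match → kept, b columns NULL.
- a row (cust_id=3, batch=JV): no match → kept, b columns NULL.
- a row (cust_id=1, batch=RF): no match → kept, b columns NULL.
After projecting and ordering:
a.name | a.cust_id | b.batch
Dave | 1 | NULL
Liam | 3 | NULL
Liam | 8 | NULL
Nora | 7 | NULL
Wendy | 3 | NULL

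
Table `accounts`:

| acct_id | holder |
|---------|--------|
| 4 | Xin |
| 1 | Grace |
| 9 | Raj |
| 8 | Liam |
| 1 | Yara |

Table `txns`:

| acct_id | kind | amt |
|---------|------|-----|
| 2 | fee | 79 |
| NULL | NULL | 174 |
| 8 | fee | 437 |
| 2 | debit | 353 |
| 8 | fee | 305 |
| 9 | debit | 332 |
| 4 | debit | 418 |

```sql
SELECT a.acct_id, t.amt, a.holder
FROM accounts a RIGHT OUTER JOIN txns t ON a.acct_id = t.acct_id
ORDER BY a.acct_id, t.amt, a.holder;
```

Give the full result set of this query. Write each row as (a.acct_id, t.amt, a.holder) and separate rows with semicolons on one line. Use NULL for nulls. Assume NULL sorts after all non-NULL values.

(4, 418, Xin); (8, 305, Liam); (8, 437, Liam); (9, 332, Raj); (NULL, 79, NULL); (NULL, 174, NULL); (NULL, 353, NULL)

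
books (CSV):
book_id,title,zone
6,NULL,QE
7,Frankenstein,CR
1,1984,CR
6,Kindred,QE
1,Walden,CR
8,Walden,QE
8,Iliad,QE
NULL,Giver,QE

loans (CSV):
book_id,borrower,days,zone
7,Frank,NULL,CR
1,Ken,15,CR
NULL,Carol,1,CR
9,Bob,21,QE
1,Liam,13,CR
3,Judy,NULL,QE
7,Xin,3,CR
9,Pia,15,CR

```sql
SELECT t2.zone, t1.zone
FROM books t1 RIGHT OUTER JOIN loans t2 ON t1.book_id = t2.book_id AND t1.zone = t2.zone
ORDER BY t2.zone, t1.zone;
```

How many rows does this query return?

10

RIGHT JOIN keeps every row from `loans`; unmatched rows get NULL for `books`'s columns.
Matching on t1.book_id = t2.book_id AND t1.zone = t2.zone. A NULL in a compared column never satisfies the condition.
Matched pairs: 6; unmatched t2 rows kept: 4.
Total: 6 matched + 4 padded = 10 rows.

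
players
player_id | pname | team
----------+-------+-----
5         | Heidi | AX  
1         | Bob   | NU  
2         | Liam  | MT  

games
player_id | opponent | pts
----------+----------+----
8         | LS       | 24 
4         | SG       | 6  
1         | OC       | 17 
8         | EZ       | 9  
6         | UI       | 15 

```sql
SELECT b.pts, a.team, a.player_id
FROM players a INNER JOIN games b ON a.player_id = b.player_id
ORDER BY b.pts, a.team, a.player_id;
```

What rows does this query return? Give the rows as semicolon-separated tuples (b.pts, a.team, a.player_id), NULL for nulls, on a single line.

INNER JOIN keeps only pairs where the ON condition holds.
Matching on a.player_id = b.player_id.
- player_id=5: no matching b row, dropped.
- player_id=1: 1 matching b row(s), so 1 row(s) emitted.
- player_id=2: no matching b row, dropped.
After projecting and ordering:
b.pts | a.team | a.player_id
17 | NU | 1

(17, NU, 1)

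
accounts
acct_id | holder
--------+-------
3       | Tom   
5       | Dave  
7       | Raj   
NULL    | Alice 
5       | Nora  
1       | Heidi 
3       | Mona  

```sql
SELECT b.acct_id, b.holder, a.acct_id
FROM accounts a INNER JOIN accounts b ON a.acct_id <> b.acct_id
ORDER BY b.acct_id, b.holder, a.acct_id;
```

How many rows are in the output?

INNER JOIN keeps only pairs where the ON condition holds.
Matching on a.acct_id <> b.acct_id. A NULL in a compared column never satisfies the condition.
Matched pairs: 26.
Total: 26 rows.

26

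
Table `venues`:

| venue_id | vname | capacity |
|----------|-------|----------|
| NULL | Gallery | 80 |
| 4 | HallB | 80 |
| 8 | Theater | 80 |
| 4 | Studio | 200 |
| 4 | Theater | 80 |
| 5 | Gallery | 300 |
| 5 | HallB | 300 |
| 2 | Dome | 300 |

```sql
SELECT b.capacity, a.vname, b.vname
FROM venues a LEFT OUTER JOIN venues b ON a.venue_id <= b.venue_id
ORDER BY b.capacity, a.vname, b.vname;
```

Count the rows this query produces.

LEFT JOIN keeps every row from `venues a`; unmatched rows get NULL for `venues b`'s columns.
Matching on a.venue_id <= b.venue_id. A NULL in a compared column never satisfies the condition.
- a row (venue_id=NULL): no match → kept, b columns NULL.
- a row (venue_id=4): matches 6 b row(s) → 6 output row(s).
- a row (venue_id=8): matches 1 b row(s) → 1 output row(s).
- a row (venue_id=4): matches 6 b row(s) → 6 output row(s).
- a row (venue_id=4): matches 6 b row(s) → 6 output row(s).
- a row (venue_id=5): matches 3 b row(s) → 3 output row(s).
- a row (venue_id=5): matches 3 b row(s) → 3 output row(s).
- a row (venue_id=2): matches 7 b row(s) → 7 output row(s).
Total: 32 matched + 1 padded = 33 rows.

33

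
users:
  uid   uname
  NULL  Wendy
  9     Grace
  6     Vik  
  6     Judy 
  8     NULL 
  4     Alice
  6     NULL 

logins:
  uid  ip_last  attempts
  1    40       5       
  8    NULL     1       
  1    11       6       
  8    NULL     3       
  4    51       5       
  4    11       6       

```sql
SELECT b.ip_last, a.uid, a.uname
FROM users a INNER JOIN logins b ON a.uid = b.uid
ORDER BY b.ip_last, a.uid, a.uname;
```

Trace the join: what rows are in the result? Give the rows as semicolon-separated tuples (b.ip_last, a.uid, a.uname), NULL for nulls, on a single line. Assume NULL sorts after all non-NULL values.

INNER JOIN keeps only pairs where the ON condition holds.
Matching on a.uid = b.uid. A NULL in a compared column never satisfies the condition.
- a[0] uid=NULL → no match; dropped.
- a[1] uid=9 → no match; dropped.
- a[2] uid=6 → no match; dropped.
- a[3] uid=6 → no match; dropped.
- a[4] uid=8 → 2 match(es) in b → 2 row(s).
- a[5] uid=4 → 2 match(es) in b → 2 row(s).
- a[6] uid=6 → no match; dropped.
After projecting and ordering:
b.ip_last | a.uid | a.uname
11 | 4 | Alice
51 | 4 | Alice
NULL | 8 | NULL
NULL | 8 | NULL

(11, 4, Alice); (51, 4, Alice); (NULL, 8, NULL); (NULL, 8, NULL)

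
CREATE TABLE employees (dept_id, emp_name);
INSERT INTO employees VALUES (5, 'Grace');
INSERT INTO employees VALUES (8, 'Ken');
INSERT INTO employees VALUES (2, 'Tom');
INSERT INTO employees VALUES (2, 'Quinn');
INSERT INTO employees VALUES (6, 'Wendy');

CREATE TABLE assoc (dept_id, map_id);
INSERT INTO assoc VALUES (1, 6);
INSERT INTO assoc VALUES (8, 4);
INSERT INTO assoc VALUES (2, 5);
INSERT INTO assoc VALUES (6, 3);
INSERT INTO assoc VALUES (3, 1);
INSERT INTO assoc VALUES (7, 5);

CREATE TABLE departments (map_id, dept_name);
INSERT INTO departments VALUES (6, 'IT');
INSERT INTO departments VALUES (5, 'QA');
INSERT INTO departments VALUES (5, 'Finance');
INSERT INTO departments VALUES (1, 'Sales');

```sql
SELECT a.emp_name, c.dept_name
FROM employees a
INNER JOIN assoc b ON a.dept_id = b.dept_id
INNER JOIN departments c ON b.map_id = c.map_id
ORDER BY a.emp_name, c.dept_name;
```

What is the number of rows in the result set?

4

Evaluate left to right. First `employees a INNER JOIN assoc b` on dept_id: 4 row(s).
Then INNER JOIN `departments c` on map_id: keep only rows whose b.map_id appears in c.
Result: 4 row(s).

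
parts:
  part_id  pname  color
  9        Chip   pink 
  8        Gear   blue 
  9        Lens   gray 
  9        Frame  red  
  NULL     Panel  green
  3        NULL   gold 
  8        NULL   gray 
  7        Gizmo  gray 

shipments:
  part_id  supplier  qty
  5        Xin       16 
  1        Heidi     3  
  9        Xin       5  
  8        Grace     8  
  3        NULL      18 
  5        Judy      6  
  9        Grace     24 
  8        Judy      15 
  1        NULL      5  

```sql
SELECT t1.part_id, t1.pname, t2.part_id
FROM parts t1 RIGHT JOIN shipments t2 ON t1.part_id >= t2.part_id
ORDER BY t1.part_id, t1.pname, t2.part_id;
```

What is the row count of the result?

49

RIGHT JOIN keeps every row from `shipments`; unmatched rows get NULL for `parts`'s columns.
Matching on t1.part_id >= t2.part_id. A NULL in a compared column never satisfies the condition.
- t1 (part_id=9) pairs with 9 row(s) of t2.
- t1 (part_id=8) pairs with 7 row(s) of t2.
- t1 (part_id=9) pairs with 9 row(s) of t2.
- t1 (part_id=9) pairs with 9 row(s) of t2.
- t1 (part_id=NULL) has no partner in t2.
- t1 (part_id=3) pairs with 3 row(s) of t2.
- t1 (part_id=8) pairs with 7 row(s) of t2.
- t1 (part_id=7) pairs with 5 row(s) of t2.
- every t2 row matched at least one t1 row.
Total: 49 rows.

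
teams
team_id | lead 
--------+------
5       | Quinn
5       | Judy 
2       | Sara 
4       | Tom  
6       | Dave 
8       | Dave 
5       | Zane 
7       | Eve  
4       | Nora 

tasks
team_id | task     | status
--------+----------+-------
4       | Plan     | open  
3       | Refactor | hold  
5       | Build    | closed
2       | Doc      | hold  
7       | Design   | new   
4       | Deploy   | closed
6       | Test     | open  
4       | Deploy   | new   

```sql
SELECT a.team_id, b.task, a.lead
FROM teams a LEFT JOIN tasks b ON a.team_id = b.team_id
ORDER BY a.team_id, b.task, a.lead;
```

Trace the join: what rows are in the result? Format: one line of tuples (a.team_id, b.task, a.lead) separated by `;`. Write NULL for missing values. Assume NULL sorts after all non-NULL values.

(2, Doc, Sara); (4, Deploy, Nora); (4, Deploy, Nora); (4, Deploy, Tom); (4, Deploy, Tom); (4, Plan, Nora); (4, Plan, Tom); (5, Build, Judy); (5, Build, Quinn); (5, Build, Zane); (6, Test, Dave); (7, Design, Eve); (8, NULL, Dave)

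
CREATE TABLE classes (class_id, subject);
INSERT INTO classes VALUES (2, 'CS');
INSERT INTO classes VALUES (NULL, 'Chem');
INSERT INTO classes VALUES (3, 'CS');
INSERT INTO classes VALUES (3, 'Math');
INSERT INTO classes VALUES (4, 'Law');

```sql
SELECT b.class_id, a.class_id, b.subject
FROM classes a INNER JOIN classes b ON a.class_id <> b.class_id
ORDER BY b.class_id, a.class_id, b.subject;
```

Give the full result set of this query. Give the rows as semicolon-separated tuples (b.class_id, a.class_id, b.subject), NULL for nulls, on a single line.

(2, 3, CS); (2, 3, CS); (2, 4, CS); (3, 2, CS); (3, 2, Math); (3, 4, CS); (3, 4, Math); (4, 2, Law); (4, 3, Law); (4, 3, Law)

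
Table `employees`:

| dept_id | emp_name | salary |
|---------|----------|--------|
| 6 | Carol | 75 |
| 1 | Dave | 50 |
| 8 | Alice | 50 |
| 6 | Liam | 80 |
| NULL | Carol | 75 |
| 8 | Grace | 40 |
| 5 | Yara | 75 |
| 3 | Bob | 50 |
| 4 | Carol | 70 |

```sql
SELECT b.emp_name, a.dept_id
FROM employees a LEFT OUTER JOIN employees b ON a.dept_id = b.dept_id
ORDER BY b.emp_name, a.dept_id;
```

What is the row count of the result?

13

LEFT JOIN keeps every row from `employees a`; unmatched rows get NULL for `employees b`'s columns.
Matching on a.dept_id = b.dept_id. A NULL in a compared column never satisfies the condition.
- a (dept_id=6) pairs with 2 row(s) of b.
- a (dept_id=1) pairs with 1 row(s) of b.
- a (dept_id=8) pairs with 2 row(s) of b.
- a (dept_id=6) pairs with 2 row(s) of b.
- a (dept_id=NULL) has no partner → padded with NULL.
- a (dept_id=8) pairs with 2 row(s) of b.
- a (dept_id=5) pairs with 1 row(s) of b.
- a (dept_id=3) pairs with 1 row(s) of b.
- a (dept_id=4) pairs with 1 row(s) of b.
Total: 12 matched + 1 padded = 13 rows.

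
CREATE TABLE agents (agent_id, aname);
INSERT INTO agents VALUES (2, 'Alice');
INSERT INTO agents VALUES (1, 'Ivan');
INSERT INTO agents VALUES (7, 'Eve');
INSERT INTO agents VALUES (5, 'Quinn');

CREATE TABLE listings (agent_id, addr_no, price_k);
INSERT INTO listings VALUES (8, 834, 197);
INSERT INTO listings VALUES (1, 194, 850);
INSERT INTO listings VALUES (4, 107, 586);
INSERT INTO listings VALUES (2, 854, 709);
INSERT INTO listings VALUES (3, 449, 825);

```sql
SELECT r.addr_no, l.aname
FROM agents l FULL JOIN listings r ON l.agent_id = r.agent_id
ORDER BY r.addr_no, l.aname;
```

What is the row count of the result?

FULL OUTER JOIN keeps every row from both sides; unmatched rows get NULL for the other side's columns.
Matching on l.agent_id = r.agent_id.
- agent_id=2: 1 matching r row(s), so 1 row(s) emitted.
- agent_id=1: 1 matching r row(s), so 1 row(s) emitted.
- agent_id=7: no r row matches, row kept with r columns NULL.
- agent_id=5: no r row matches, row kept with r columns NULL.
- 3 r row(s) had no l match → kept, l columns NULL.
Total: 2 matched + 5 padded = 7 rows.

7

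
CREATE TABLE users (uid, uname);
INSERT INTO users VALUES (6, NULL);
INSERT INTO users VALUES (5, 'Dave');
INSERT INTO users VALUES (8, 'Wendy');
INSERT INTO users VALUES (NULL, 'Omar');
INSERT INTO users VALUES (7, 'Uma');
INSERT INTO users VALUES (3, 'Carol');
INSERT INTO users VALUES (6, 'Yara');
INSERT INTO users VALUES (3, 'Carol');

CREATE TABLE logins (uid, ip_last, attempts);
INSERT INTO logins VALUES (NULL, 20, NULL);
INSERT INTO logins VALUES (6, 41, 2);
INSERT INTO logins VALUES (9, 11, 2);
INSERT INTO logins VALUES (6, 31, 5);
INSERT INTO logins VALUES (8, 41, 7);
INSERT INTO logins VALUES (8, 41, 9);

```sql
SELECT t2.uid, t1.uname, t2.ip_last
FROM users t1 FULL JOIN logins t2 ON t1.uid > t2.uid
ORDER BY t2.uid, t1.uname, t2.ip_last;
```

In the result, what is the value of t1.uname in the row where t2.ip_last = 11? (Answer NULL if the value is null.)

NULL

FULL OUTER JOIN keeps every row from both sides; unmatched rows get NULL for the other side's columns.
Matching on t1.uid > t2.uid. A NULL in a compared column never satisfies the condition.
- t1[0] uid=6 → no match; kept with NULLs on the t2 side.
- t1[1] uid=5 → no match; kept with NULLs on the t2 side.
- t1[2] uid=8 → 2 match(es) in t2 → 2 row(s).
- t1[3] uid=NULL → no match; kept with NULLs on the t2 side.
- t1[4] uid=7 → 2 match(es) in t2 → 2 row(s).
- t1[5] uid=3 → no match; kept with NULLs on the t2 side.
- t1[6] uid=6 → no match; kept with NULLs on the t2 side.
- t1[7] uid=3 → no match; kept with NULLs on the t2 side.
- 4 row(s) from t2 found no t1 partner → padded with NULL.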